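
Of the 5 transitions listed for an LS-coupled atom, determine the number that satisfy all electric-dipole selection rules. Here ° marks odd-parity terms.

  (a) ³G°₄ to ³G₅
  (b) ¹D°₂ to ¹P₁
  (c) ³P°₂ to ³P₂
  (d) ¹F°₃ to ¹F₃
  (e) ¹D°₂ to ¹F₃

(a) allowed
(b) allowed
(c) allowed
(d) allowed
(e) allowed
Total allowed: 5 of 5.

5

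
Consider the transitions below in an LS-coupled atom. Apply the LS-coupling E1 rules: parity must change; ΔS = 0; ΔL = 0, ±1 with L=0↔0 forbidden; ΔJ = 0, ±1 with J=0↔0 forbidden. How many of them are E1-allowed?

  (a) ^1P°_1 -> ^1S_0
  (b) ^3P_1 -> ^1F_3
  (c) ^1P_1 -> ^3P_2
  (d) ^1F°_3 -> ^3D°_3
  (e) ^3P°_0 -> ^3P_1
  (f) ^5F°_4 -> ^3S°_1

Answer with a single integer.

2

(a) allowed
(b) forbidden (parity, ΔS, ΔL, ΔJ fail)
(c) forbidden (parity, ΔS fail)
(d) forbidden (parity, ΔS fail)
(e) allowed
(f) forbidden (parity, ΔS, ΔL, ΔJ fail)
Total allowed: 2 of 6.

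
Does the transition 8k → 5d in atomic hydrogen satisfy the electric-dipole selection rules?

l: 7 → 2 (Δl = -5). Δl = ±1 violated.
The transition is electric-dipole forbidden.

forbidden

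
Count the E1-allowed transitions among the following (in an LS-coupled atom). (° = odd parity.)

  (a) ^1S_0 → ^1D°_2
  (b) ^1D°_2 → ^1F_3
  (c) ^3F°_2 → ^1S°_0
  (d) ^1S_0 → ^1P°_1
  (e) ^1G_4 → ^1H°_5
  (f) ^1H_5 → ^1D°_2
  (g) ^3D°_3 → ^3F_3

4

(a) forbidden (ΔL, ΔJ fail)
(b) allowed
(c) forbidden (parity, ΔS, ΔL, ΔJ fail)
(d) allowed
(e) allowed
(f) forbidden (ΔL, ΔJ fail)
(g) allowed
Total allowed: 4 of 7.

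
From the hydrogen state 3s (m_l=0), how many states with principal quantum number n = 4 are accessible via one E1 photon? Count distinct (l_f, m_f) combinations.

E1 requires Δl = ±1, so l_f ∈ {-1, 1}; with 0 ≤ l_f ≤ n_f−1 = 3, the allowed l_f values are {1}.
For l_f = 1: m_f ∈ {m_i−1, m_i, m_i+1} ∩ [−1, 1] = {-1, 0, 1} → 3 states.
Total: 3.

3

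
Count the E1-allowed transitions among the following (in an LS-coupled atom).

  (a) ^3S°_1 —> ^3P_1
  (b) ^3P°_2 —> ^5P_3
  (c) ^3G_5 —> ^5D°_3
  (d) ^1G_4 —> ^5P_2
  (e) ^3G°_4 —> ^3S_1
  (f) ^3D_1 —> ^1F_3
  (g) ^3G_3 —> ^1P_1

1

(a) allowed
(b) forbidden (ΔS fails)
(c) forbidden (ΔS, ΔL, ΔJ fail)
(d) forbidden (parity, ΔS, ΔL, ΔJ fail)
(e) forbidden (ΔL, ΔJ fail)
(f) forbidden (parity, ΔS, ΔJ fail)
(g) forbidden (parity, ΔS, ΔL, ΔJ fail)
Total allowed: 1 of 7.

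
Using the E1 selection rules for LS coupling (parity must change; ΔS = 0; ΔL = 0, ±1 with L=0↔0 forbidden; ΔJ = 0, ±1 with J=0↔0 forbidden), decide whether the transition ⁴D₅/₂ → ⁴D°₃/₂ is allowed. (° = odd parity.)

allowed

Reading off the term symbols: S 3/2→3/2, L 2→2, J 5/2→3/2, parity even→odd.
ΔS = 0: S: 3/2 → 3/2 — passes.
Parity must change: even → odd — passes.
ΔJ = 0, ±1 (not J=0↔0): J: 5/2 → 3/2, ΔJ = -1 — passes.
ΔL = 0, ±1 (not L=0↔0): L: 2 → 2, ΔL = +0 — passes.
All four E1 rules are satisfied.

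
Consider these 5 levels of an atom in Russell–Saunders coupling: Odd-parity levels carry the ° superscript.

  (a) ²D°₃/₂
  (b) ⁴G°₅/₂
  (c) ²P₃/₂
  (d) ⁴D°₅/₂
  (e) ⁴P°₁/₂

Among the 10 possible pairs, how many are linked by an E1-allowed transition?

1

(a)–(b): forbidden (parity, ΔS, ΔL).
(a)–(c): allowed.
(a)–(d): forbidden (parity, ΔS).
(a)–(e): forbidden (parity, ΔS).
(b)–(c): forbidden (ΔS, ΔL).
(b)–(d): forbidden (parity, ΔL).
(b)–(e): forbidden (parity, ΔL, ΔJ).
(c)–(d): forbidden (ΔS).
(c)–(e): forbidden (ΔS).
(d)–(e): forbidden (parity, ΔJ).
Allowed pairs: 1 of 10.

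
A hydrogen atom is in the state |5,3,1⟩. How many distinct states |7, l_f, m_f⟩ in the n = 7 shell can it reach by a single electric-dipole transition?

6

E1 requires Δl = ±1, so l_f ∈ {2, 4}; with 0 ≤ l_f ≤ n_f−1 = 6, the allowed l_f values are {2, 4}.
For l_f = 2: m_f ∈ {m_i−1, m_i, m_i+1} ∩ [−2, 2] = {0, 1, 2} → 3 states.
For l_f = 4: m_f ∈ {m_i−1, m_i, m_i+1} ∩ [−4, 4] = {0, 1, 2} → 3 states.
Total: 6.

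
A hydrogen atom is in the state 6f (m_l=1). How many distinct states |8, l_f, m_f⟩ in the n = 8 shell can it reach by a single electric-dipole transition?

6

E1 requires Δl = ±1, so l_f ∈ {2, 4}; with 0 ≤ l_f ≤ n_f−1 = 7, the allowed l_f values are {2, 4}.
For l_f = 2: m_f ∈ {m_i−1, m_i, m_i+1} ∩ [−2, 2] = {0, 1, 2} → 3 states.
For l_f = 4: m_f ∈ {m_i−1, m_i, m_i+1} ∩ [−4, 4] = {0, 1, 2} → 3 states.
Total: 6.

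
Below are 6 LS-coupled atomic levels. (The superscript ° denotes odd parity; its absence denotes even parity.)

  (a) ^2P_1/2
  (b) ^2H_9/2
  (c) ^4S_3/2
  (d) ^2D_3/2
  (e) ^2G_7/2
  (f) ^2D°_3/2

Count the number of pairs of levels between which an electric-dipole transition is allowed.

(a)–(b): forbidden (parity, ΔL, ΔJ).
(a)–(c): forbidden (parity, ΔS).
(a)–(d): forbidden (parity).
(a)–(e): forbidden (parity, ΔL, ΔJ).
(a)–(f): allowed.
(b)–(c): forbidden (parity, ΔS, ΔL, ΔJ).
(b)–(d): forbidden (parity, ΔL, ΔJ).
(b)–(e): forbidden (parity).
(b)–(f): forbidden (ΔL, ΔJ).
(c)–(d): forbidden (parity, ΔS, ΔL).
(c)–(e): forbidden (parity, ΔS, ΔL, ΔJ).
(c)–(f): forbidden (ΔS, ΔL).
(d)–(e): forbidden (parity, ΔL, ΔJ).
(d)–(f): allowed.
(e)–(f): forbidden (ΔL, ΔJ).
Allowed pairs: 2 of 15.

2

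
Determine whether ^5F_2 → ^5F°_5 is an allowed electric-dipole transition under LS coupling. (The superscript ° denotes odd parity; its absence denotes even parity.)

Reading off the term symbols: S 2→2, L 3→3, J 2→5, parity even→odd.
Parity must change: even → odd — ✓.
ΔS = 0: S: 2 → 2 — ✓.
ΔL = 0, ±1 (not L=0↔0): L: 3 → 3, ΔL = +0 — ✓.
ΔJ = 0, ±1 (not J=0↔0): J: 2 → 5, ΔJ = +3 — ✗.
Rule(s) violated: ΔJ.

forbidden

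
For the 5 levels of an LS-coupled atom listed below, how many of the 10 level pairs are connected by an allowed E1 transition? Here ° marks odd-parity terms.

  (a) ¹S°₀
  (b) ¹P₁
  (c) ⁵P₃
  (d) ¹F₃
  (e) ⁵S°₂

2

(a)–(b): allowed.
(a)–(c): forbidden (ΔS, ΔJ).
(a)–(d): forbidden (ΔL, ΔJ).
(a)–(e): forbidden (parity, ΔS, ΔL, ΔJ).
(b)–(c): forbidden (parity, ΔS, ΔJ).
(b)–(d): forbidden (parity, ΔL, ΔJ).
(b)–(e): forbidden (ΔS).
(c)–(d): forbidden (parity, ΔS, ΔL).
(c)–(e): allowed.
(d)–(e): forbidden (ΔS, ΔL).
Allowed pairs: 2 of 10.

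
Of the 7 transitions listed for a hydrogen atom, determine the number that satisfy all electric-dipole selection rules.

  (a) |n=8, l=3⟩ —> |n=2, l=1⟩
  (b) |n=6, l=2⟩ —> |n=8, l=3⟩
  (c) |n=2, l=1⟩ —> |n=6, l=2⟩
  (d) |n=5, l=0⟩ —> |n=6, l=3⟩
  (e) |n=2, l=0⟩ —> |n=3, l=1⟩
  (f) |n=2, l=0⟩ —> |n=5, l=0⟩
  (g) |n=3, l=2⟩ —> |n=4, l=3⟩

4

(a) forbidden — Δl = -2 (E1 requires Δl = ±1)
(b) allowed
(c) allowed
(d) forbidden — Δl = +3 (E1 requires Δl = ±1)
(e) allowed
(f) forbidden — Δl = +0 (E1 requires Δl = ±1)
(g) allowed
Total allowed: 4 of 7.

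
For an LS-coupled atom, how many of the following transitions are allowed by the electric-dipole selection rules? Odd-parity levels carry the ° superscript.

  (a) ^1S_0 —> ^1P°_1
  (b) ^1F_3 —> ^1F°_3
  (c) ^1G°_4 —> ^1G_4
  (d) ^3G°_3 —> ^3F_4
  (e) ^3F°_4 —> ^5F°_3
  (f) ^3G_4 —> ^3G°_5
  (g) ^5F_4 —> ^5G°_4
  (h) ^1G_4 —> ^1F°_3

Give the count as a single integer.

7

(a) allowed
(b) allowed
(c) allowed
(d) allowed
(e) forbidden (parity, ΔS fail)
(f) allowed
(g) allowed
(h) allowed
Total allowed: 7 of 8.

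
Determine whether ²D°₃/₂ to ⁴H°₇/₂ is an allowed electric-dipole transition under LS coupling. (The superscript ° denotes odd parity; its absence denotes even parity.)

Reading off the term symbols: S 1/2→3/2, L 2→5, J 3/2→7/2, parity odd→odd.
Parity must change: odd → odd — fails.
ΔS = 0: S: 1/2 → 3/2 — fails.
ΔL = 0, ±1 (not L=0↔0): L: 2 → 5, ΔL = +3 — fails.
ΔJ = 0, ±1 (not J=0↔0): J: 3/2 → 7/2, ΔJ = +2 — fails.
Rule(s) violated: parity, ΔS, ΔL, ΔJ.

forbidden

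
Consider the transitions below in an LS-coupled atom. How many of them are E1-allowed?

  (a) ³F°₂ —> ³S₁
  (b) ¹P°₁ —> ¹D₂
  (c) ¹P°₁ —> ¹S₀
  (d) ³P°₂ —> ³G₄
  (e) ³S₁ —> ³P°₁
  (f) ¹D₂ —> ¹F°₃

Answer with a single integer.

4

(a) forbidden (ΔL fails)
(b) allowed
(c) allowed
(d) forbidden (ΔL, ΔJ fail)
(e) allowed
(f) allowed
Total allowed: 4 of 6.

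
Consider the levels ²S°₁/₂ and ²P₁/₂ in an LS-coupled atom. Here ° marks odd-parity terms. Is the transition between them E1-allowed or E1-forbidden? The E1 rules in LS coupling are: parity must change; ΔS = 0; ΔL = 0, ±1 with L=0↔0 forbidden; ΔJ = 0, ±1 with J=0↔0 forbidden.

allowed

Reading off the term symbols: S 1/2→1/2, L 0→1, J 1/2→1/2, parity odd→even.
ΔS = 0: S: 1/2 → 1/2 — passes.
ΔL = 0, ±1 (not L=0↔0): L: 0 → 1, ΔL = +1 — passes.
ΔJ = 0, ±1 (not J=0↔0): J: 1/2 → 1/2, ΔJ = +0 — passes.
Parity must change: odd → even — passes.
All four E1 rules are satisfied.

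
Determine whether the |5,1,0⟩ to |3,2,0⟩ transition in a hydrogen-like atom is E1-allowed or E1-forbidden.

Δl = 2 − 1 = +1; the E1 rule Δl = ±1 is satisfied.
Δm_l = 0 − (0) = +0. E1 requires Δm_l = 0, ±1: satisfied.
All E1 selection rules are satisfied.

allowed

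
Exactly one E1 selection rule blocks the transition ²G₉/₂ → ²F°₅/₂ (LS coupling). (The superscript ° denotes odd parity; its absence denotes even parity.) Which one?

Reading off the term symbols: S 1/2→1/2, L 4→3, J 9/2→5/2, parity even→odd.
Parity must change: even → odd — ok.
ΔS = 0: S: 1/2 → 1/2 — ok.
ΔL = 0, ±1 (not L=0↔0): L: 4 → 3, ΔL = -1 — ok.
ΔJ = 0, ±1 (not J=0↔0): J: 9/2 → 5/2, ΔJ = -2 — fails.

the ΔJ = 0, ±1 rule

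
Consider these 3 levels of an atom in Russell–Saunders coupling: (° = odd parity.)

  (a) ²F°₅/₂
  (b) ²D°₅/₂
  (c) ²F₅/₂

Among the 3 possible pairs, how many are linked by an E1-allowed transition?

2

(a)–(b): forbidden (parity).
(a)–(c): allowed.
(b)–(c): allowed.
Allowed pairs: 2 of 3.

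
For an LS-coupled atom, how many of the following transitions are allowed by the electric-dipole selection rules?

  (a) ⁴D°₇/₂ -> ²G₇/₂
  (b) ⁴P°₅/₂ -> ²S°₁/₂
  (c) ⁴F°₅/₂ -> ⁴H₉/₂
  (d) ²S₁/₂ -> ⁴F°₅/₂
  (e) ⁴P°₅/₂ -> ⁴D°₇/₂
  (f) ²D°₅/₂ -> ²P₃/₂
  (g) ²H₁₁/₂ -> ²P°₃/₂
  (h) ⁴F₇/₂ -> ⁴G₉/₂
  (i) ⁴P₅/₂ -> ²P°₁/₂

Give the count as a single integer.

(a) forbidden (ΔS, ΔL fail)
(b) forbidden (parity, ΔS, ΔJ fail)
(c) forbidden (ΔL, ΔJ fail)
(d) forbidden (ΔS, ΔL, ΔJ fail)
(e) forbidden (parity fails)
(f) allowed
(g) forbidden (ΔL, ΔJ fail)
(h) forbidden (parity fails)
(i) forbidden (ΔS, ΔJ fail)
Total allowed: 1 of 9.

1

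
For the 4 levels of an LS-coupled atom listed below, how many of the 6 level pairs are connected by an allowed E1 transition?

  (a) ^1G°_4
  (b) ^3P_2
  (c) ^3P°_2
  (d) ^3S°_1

2

(a)–(b): forbidden (ΔS, ΔL, ΔJ).
(a)–(c): forbidden (parity, ΔS, ΔL, ΔJ).
(a)–(d): forbidden (parity, ΔS, ΔL, ΔJ).
(b)–(c): allowed.
(b)–(d): allowed.
(c)–(d): forbidden (parity).
Allowed pairs: 2 of 6.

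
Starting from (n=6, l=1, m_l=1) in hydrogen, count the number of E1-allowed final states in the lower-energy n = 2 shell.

E1 requires Δl = ±1, so l_f ∈ {0, 2}; with 0 ≤ l_f ≤ n_f−1 = 1, the allowed l_f values are {0}.
For l_f = 0: m_f ∈ {m_i−1, m_i, m_i+1} ∩ [−0, 0] = {0} → 1 state.
Total: 1.

1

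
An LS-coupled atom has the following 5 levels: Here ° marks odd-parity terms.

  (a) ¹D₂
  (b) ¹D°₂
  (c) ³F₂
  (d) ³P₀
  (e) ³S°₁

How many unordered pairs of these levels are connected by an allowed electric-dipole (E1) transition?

(a)–(b): allowed.
(a)–(c): forbidden (parity, ΔS).
(a)–(d): forbidden (parity, ΔS, ΔJ).
(a)–(e): forbidden (ΔS, ΔL).
(b)–(c): forbidden (ΔS).
(b)–(d): forbidden (ΔS, ΔJ).
(b)–(e): forbidden (parity, ΔS, ΔL).
(c)–(d): forbidden (parity, ΔL, ΔJ).
(c)–(e): forbidden (ΔL).
(d)–(e): allowed.
Allowed pairs: 2 of 10.

2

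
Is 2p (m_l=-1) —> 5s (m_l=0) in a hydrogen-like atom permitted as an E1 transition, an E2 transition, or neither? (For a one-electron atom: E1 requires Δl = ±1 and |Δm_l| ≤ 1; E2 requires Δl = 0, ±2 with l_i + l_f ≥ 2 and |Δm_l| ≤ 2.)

E1

Δl = 0 − 1 = -1; l_i + l_f = 1.
Δm_l = +1.
E1 (Δl = ±1, |Δm_l| ≤ 1): satisfied.
E2 (Δl = 0,±2, l_i+l_f ≥ 2, |Δm_l| ≤ 2): not satisfied.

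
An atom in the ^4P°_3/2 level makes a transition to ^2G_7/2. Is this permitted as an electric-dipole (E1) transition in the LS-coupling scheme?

forbidden

Parity must change: odd → even — passes.
ΔS = 0: S: 3/2 → 1/2 — fails.
ΔL = 0, ±1 (not L=0↔0): L: 1 → 4, ΔL = +3 — fails.
ΔJ = 0, ±1 (not J=0↔0): J: 3/2 → 7/2, ΔJ = +2 — fails.
Rule(s) violated: ΔS, ΔL, ΔJ.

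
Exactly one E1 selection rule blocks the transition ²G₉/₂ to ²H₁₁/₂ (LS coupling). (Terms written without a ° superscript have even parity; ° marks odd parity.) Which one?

Reading off the term symbols: S 1/2→1/2, L 4→5, J 9/2→11/2, parity even→even.
ΔS = 0: S: 1/2 → 1/2 — satisfied.
Parity must change: even → even — violated.
ΔL = 0, ±1 (not L=0↔0): L: 4 → 5, ΔL = +1 — satisfied.
ΔJ = 0, ±1 (not J=0↔0): J: 9/2 → 11/2, ΔJ = +1 — satisfied.

parity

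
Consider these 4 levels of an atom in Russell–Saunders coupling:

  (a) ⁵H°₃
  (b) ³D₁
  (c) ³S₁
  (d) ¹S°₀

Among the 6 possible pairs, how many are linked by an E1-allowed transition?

0

(a)–(b): forbidden (ΔS, ΔL, ΔJ).
(a)–(c): forbidden (ΔS, ΔL, ΔJ).
(a)–(d): forbidden (parity, ΔS, ΔL, ΔJ).
(b)–(c): forbidden (parity, ΔL).
(b)–(d): forbidden (ΔS, ΔL).
(c)–(d): forbidden (ΔS, ΔL).
Allowed pairs: 0 of 6.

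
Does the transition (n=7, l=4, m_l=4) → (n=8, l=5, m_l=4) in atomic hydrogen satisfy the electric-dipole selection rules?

allowed

Δl = 5 − 4 = +1; the E1 rule Δl = ±1 is satisfied.
m_l: 4 → 4 (Δm_l = +0). |Δm_l| ≤ 1 satisfied.
All E1 selection rules are satisfied.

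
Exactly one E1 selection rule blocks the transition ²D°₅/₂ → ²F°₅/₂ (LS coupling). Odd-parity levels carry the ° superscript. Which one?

Reading off the term symbols: S 1/2→1/2, L 2→3, J 5/2→5/2, parity odd→odd.
Parity must change: odd → odd — ✗.
ΔS = 0: S: 1/2 → 1/2 — ✓.
ΔL = 0, ±1 (not L=0↔0): L: 2 → 3, ΔL = +1 — ✓.
ΔJ = 0, ±1 (not J=0↔0): J: 5/2 → 5/2, ΔJ = +0 — ✓.

parity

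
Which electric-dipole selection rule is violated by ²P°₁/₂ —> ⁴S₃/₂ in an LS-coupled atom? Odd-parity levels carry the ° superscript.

the ΔS = 0 rule

Initial level: S=1/2, L=1, J=1/2, parity odd. Final level: S=3/2, L=0, J=3/2, parity even.
Parity must change: odd → even — ✓.
ΔS = 0: S: 1/2 → 3/2 — ✗.
ΔL = 0, ±1 (not L=0↔0): L: 1 → 0, ΔL = -1 — ✓.
ΔJ = 0, ±1 (not J=0↔0): J: 1/2 → 3/2, ΔJ = +1 — ✓.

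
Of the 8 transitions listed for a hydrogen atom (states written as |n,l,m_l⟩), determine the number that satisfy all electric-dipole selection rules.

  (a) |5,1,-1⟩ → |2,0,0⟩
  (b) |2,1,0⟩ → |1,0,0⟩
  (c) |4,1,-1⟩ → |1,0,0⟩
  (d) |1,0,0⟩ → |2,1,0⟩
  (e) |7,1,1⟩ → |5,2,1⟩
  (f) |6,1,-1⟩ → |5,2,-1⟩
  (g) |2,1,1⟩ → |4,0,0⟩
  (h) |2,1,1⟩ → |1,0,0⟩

8

(a) allowed
(b) allowed
(c) allowed
(d) allowed
(e) allowed
(f) allowed
(g) allowed
(h) allowed
Total allowed: 8 of 8.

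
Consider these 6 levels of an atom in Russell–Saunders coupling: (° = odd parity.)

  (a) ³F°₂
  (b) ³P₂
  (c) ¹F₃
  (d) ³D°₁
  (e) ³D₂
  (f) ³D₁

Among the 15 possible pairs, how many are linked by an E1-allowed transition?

(a)–(b): forbidden (ΔL).
(a)–(c): forbidden (ΔS).
(a)–(d): forbidden (parity).
(a)–(e): allowed.
(a)–(f): allowed.
(b)–(c): forbidden (parity, ΔS, ΔL).
(b)–(d): allowed.
(b)–(e): forbidden (parity).
(b)–(f): forbidden (parity).
(c)–(d): forbidden (ΔS, ΔJ).
(c)–(e): forbidden (parity, ΔS).
(c)–(f): forbidden (parity, ΔS, ΔJ).
(d)–(e): allowed.
(d)–(f): allowed.
(e)–(f): forbidden (parity).
Allowed pairs: 5 of 15.

5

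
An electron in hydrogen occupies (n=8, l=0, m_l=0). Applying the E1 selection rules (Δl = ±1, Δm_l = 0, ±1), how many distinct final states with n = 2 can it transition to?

E1 requires Δl = ±1, so l_f ∈ {-1, 1}; with 0 ≤ l_f ≤ n_f−1 = 1, the allowed l_f values are {1}.
For l_f = 1: m_f ∈ {m_i−1, m_i, m_i+1} ∩ [−1, 1] = {-1, 0, 1} → 3 states.
Total: 3.

3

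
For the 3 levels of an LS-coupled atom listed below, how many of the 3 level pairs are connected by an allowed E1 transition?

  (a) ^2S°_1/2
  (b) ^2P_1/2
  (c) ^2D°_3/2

(a)–(b): allowed.
(a)–(c): forbidden (parity, ΔL).
(b)–(c): allowed.
Allowed pairs: 2 of 3.

2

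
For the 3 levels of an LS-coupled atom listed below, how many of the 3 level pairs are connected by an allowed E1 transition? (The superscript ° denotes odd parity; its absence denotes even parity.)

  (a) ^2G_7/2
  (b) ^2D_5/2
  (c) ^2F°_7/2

(a)–(b): forbidden (parity, ΔL).
(a)–(c): allowed.
(b)–(c): allowed.
Allowed pairs: 2 of 3.

2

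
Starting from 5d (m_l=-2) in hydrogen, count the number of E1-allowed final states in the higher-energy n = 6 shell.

E1 requires Δl = ±1, so l_f ∈ {1, 3}; with 0 ≤ l_f ≤ n_f−1 = 5, the allowed l_f values are {1, 3}.
For l_f = 1: m_f ∈ {m_i−1, m_i, m_i+1} ∩ [−1, 1] = {-1} → 1 state.
For l_f = 3: m_f ∈ {m_i−1, m_i, m_i+1} ∩ [−3, 3] = {-3, -2, -1} → 3 states.
Total: 4.

4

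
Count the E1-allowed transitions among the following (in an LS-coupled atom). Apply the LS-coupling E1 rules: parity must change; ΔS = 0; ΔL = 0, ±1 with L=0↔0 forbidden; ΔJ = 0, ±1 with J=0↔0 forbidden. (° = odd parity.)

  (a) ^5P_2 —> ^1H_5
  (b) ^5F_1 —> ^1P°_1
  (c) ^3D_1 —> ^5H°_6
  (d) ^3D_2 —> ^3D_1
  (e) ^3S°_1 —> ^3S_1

0

(a) forbidden (parity, ΔS, ΔL, ΔJ fail)
(b) forbidden (ΔS, ΔL fail)
(c) forbidden (ΔS, ΔL, ΔJ fail)
(d) forbidden (parity fails)
(e) forbidden (ΔL fails)
Total allowed: 0 of 5.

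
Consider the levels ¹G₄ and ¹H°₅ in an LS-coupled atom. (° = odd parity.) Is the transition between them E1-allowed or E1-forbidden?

Parity must change: even → odd — ✓.
ΔS = 0: S: 0 → 0 — ✓.
ΔL = 0, ±1 (not L=0↔0): L: 4 → 5, ΔL = +1 — ✓.
ΔJ = 0, ±1 (not J=0↔0): J: 4 → 5, ΔJ = +1 — ✓.
All four E1 rules are satisfied.

allowed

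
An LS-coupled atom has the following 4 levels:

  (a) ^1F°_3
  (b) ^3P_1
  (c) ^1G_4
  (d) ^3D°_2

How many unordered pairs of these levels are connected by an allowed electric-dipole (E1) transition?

(a)–(b): forbidden (ΔS, ΔL, ΔJ).
(a)–(c): allowed.
(a)–(d): forbidden (parity, ΔS).
(b)–(c): forbidden (parity, ΔS, ΔL, ΔJ).
(b)–(d): allowed.
(c)–(d): forbidden (ΔS, ΔL, ΔJ).
Allowed pairs: 2 of 6.

2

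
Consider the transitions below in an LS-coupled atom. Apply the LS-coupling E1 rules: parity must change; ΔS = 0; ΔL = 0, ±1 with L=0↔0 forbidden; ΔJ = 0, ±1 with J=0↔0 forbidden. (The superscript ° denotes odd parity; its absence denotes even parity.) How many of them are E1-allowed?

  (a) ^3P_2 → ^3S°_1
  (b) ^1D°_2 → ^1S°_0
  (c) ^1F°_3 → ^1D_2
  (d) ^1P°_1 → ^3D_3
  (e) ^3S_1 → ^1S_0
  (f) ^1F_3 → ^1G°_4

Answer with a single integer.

(a) allowed
(b) forbidden (parity, ΔL, ΔJ fail)
(c) allowed
(d) forbidden (ΔS, ΔJ fail)
(e) forbidden (parity, ΔS, ΔL fail)
(f) allowed
Total allowed: 3 of 6.

3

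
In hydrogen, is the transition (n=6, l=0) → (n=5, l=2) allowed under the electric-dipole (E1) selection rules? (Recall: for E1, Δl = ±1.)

Initial l = 0, final l = 2, so Δl = +2. E1 requires Δl = ±1: violated.
The transition is electric-dipole forbidden.

forbidden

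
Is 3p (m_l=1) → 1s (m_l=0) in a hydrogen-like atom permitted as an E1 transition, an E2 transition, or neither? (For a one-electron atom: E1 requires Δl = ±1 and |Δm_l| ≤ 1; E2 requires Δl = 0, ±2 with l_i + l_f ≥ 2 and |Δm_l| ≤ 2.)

Δl = 0 − 1 = -1; l_i + l_f = 1.
Δm_l = -1.
E1 (Δl = ±1, |Δm_l| ≤ 1): satisfied.
E2 (Δl = 0,±2, l_i+l_f ≥ 2, |Δm_l| ≤ 2): not satisfied.

E1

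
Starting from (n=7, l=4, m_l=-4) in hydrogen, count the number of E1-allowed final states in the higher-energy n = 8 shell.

4

E1 requires Δl = ±1, so l_f ∈ {3, 5}; with 0 ≤ l_f ≤ n_f−1 = 7, the allowed l_f values are {3, 5}.
For l_f = 3: m_f ∈ {m_i−1, m_i, m_i+1} ∩ [−3, 3] = {-3} → 1 state.
For l_f = 5: m_f ∈ {m_i−1, m_i, m_i+1} ∩ [−5, 5] = {-5, -4, -3} → 3 states.
Total: 4.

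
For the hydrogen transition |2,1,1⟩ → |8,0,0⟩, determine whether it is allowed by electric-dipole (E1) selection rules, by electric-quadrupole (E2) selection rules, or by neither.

E1

Δl = 0 − 1 = -1; l_i + l_f = 1.
Δm_l = -1.
E1 (Δl = ±1, |Δm_l| ≤ 1): satisfied.
E2 (Δl = 0,±2, l_i+l_f ≥ 2, |Δm_l| ≤ 2): not satisfied.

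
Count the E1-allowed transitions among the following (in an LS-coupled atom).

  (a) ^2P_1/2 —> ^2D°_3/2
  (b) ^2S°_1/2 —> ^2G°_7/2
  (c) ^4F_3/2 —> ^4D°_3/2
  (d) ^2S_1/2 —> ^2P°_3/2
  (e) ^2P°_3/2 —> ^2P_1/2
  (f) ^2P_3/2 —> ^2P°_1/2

5

(a) allowed
(b) forbidden (parity, ΔL, ΔJ fail)
(c) allowed
(d) allowed
(e) allowed
(f) allowed
Total allowed: 5 of 6.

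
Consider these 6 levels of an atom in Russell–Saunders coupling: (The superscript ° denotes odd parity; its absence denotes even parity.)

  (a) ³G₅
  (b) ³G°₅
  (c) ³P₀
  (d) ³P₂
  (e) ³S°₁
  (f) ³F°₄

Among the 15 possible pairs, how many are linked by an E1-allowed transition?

4

(a)–(b): allowed.
(a)–(c): forbidden (parity, ΔL, ΔJ).
(a)–(d): forbidden (parity, ΔL, ΔJ).
(a)–(e): forbidden (ΔL, ΔJ).
(a)–(f): allowed.
(b)–(c): forbidden (ΔL, ΔJ).
(b)–(d): forbidden (ΔL, ΔJ).
(b)–(e): forbidden (parity, ΔL, ΔJ).
(b)–(f): forbidden (parity).
(c)–(d): forbidden (parity, ΔJ).
(c)–(e): allowed.
(c)–(f): forbidden (ΔL, ΔJ).
(d)–(e): allowed.
(d)–(f): forbidden (ΔL, ΔJ).
(e)–(f): forbidden (parity, ΔL, ΔJ).
Allowed pairs: 4 of 15.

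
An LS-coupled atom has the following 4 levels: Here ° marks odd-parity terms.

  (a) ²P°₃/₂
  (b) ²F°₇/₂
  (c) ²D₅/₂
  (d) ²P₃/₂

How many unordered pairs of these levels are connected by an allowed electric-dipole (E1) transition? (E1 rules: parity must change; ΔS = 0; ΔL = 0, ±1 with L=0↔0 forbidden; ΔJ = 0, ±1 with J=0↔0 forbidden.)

3

(a)–(b): forbidden (parity, ΔL, ΔJ).
(a)–(c): allowed.
(a)–(d): allowed.
(b)–(c): allowed.
(b)–(d): forbidden (ΔL, ΔJ).
(c)–(d): forbidden (parity).
Allowed pairs: 3 of 6.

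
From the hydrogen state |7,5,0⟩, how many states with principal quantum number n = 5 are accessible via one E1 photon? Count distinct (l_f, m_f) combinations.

E1 requires Δl = ±1, so l_f ∈ {4, 6}; with 0 ≤ l_f ≤ n_f−1 = 4, the allowed l_f values are {4}.
For l_f = 4: m_f ∈ {m_i−1, m_i, m_i+1} ∩ [−4, 4] = {-1, 0, 1} → 3 states.
Total: 3.

3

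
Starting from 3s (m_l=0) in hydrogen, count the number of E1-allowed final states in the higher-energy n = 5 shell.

3

E1 requires Δl = ±1, so l_f ∈ {-1, 1}; with 0 ≤ l_f ≤ n_f−1 = 4, the allowed l_f values are {1}.
For l_f = 1: m_f ∈ {m_i−1, m_i, m_i+1} ∩ [−1, 1] = {-1, 0, 1} → 3 states.
Total: 3.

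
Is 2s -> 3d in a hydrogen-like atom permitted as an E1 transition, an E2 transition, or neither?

E2

Δl = 2 − 0 = +2; l_i + l_f = 2.
E1 (Δl = ±1): not satisfied.
E2 (Δl = 0,±2, l_i+l_f ≥ 2): satisfied.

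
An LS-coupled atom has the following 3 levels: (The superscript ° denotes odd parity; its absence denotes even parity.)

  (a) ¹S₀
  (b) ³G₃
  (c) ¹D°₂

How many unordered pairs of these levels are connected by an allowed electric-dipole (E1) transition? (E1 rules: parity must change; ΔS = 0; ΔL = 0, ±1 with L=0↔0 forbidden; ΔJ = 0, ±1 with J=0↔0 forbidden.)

0

(a)–(b): forbidden (parity, ΔS, ΔL, ΔJ).
(a)–(c): forbidden (ΔL, ΔJ).
(b)–(c): forbidden (ΔS, ΔL).
Allowed pairs: 0 of 3.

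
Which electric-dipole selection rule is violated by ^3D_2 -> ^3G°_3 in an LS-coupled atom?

the ΔL = 0, ±1 rule

Initial level: S=1, L=2, J=2, parity even. Final level: S=1, L=4, J=3, parity odd.
Parity must change: even → odd — ✓.
ΔS = 0: S: 1 → 1 — ✓.
ΔL = 0, ±1 (not L=0↔0): L: 2 → 4, ΔL = +2 — ✗.
ΔJ = 0, ±1 (not J=0↔0): J: 2 → 3, ΔJ = +1 — ✓.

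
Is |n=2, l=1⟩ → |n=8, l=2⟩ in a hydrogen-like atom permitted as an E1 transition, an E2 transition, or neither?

Δl = 2 − 1 = +1; l_i + l_f = 3.
E1 (Δl = ±1): satisfied.
E2 (Δl = 0,±2, l_i+l_f ≥ 2): not satisfied.

E1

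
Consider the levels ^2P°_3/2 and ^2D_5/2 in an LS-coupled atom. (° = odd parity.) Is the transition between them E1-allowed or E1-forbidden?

Parity must change: odd → even — ok.
ΔS = 0: S: 1/2 → 1/2 — ok.
ΔJ = 0, ±1 (not J=0↔0): J: 3/2 → 5/2, ΔJ = +1 — ok.
ΔL = 0, ±1 (not L=0↔0): L: 1 → 2, ΔL = +1 — ok.
All four E1 rules are satisfied.

allowed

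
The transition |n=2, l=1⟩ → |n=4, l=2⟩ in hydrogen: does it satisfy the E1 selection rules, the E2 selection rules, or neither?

E1

Δl = 2 − 1 = +1; l_i + l_f = 3.
E1 (Δl = ±1): satisfied.
E2 (Δl = 0,±2, l_i+l_f ≥ 2): not satisfied.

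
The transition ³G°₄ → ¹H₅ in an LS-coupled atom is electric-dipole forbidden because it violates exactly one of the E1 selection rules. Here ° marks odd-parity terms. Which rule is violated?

the ΔS = 0 rule

ΔJ = 0, ±1 (not J=0↔0): J: 4 → 5, ΔJ = +1 — satisfied.
Parity must change: odd → even — satisfied.
ΔS = 0: S: 1 → 0 — violated.
ΔL = 0, ±1 (not L=0↔0): L: 4 → 5, ΔL = +1 — satisfied.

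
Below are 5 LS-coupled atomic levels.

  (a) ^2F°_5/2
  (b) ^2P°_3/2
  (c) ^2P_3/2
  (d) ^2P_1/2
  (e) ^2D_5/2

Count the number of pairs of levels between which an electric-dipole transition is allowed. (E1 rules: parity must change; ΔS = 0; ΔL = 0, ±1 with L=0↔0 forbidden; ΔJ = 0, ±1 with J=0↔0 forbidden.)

(a)–(b): forbidden (parity, ΔL).
(a)–(c): forbidden (ΔL).
(a)–(d): forbidden (ΔL, ΔJ).
(a)–(e): allowed.
(b)–(c): allowed.
(b)–(d): allowed.
(b)–(e): allowed.
(c)–(d): forbidden (parity).
(c)–(e): forbidden (parity).
(d)–(e): forbidden (parity, ΔJ).
Allowed pairs: 4 of 10.

4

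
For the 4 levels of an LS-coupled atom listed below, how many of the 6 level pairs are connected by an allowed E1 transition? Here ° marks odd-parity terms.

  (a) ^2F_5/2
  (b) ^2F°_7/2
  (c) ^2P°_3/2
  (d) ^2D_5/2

3

(a)–(b): allowed.
(a)–(c): forbidden (ΔL).
(a)–(d): forbidden (parity).
(b)–(c): forbidden (parity, ΔL, ΔJ).
(b)–(d): allowed.
(c)–(d): allowed.
Allowed pairs: 3 of 6.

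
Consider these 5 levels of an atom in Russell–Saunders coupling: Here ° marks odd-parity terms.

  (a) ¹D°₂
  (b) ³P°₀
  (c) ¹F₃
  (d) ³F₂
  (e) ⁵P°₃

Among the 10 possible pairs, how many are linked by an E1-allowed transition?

(a)–(b): forbidden (parity, ΔS, ΔJ).
(a)–(c): allowed.
(a)–(d): forbidden (ΔS).
(a)–(e): forbidden (parity, ΔS).
(b)–(c): forbidden (ΔS, ΔL, ΔJ).
(b)–(d): forbidden (ΔL, ΔJ).
(b)–(e): forbidden (parity, ΔS, ΔJ).
(c)–(d): forbidden (parity, ΔS).
(c)–(e): forbidden (ΔS, ΔL).
(d)–(e): forbidden (ΔS, ΔL).
Allowed pairs: 1 of 10.

1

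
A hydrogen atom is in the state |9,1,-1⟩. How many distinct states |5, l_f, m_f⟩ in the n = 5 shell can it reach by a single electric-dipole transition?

E1 requires Δl = ±1, so l_f ∈ {0, 2}; with 0 ≤ l_f ≤ n_f−1 = 4, the allowed l_f values are {0, 2}.
For l_f = 0: m_f ∈ {m_i−1, m_i, m_i+1} ∩ [−0, 0] = {0} → 1 state.
For l_f = 2: m_f ∈ {m_i−1, m_i, m_i+1} ∩ [−2, 2] = {-2, -1, 0} → 3 states.
Total: 4.

4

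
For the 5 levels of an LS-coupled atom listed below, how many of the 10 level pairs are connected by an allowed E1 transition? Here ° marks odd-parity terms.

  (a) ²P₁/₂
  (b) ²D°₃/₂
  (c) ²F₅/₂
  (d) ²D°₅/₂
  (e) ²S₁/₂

(a)–(b): allowed.
(a)–(c): forbidden (parity, ΔL, ΔJ).
(a)–(d): forbidden (ΔJ).
(a)–(e): forbidden (parity).
(b)–(c): allowed.
(b)–(d): forbidden (parity).
(b)–(e): forbidden (ΔL).
(c)–(d): allowed.
(c)–(e): forbidden (parity, ΔL, ΔJ).
(d)–(e): forbidden (ΔL, ΔJ).
Allowed pairs: 3 of 10.

3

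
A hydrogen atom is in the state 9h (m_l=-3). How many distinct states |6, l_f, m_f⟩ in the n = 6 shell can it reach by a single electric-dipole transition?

E1 requires Δl = ±1, so l_f ∈ {4, 6}; with 0 ≤ l_f ≤ n_f−1 = 5, the allowed l_f values are {4}.
For l_f = 4: m_f ∈ {m_i−1, m_i, m_i+1} ∩ [−4, 4] = {-4, -3, -2} → 3 states.
Total: 3.

3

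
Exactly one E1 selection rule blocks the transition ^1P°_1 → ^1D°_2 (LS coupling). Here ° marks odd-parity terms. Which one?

Reading off the term symbols: S 0→0, L 1→2, J 1→2, parity odd→odd.
Parity must change: odd → odd — fails.
ΔL = 0, ±1 (not L=0↔0): L: 1 → 2, ΔL = +1 — ok.
ΔS = 0: S: 0 → 0 — ok.
ΔJ = 0, ±1 (not J=0↔0): J: 1 → 2, ΔJ = +1 — ok.

parity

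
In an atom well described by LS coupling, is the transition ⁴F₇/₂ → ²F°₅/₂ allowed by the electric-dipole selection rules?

Reading off the term symbols: S 3/2→1/2, L 3→3, J 7/2→5/2, parity even→odd.
Parity must change: even → odd — satisfied.
ΔJ = 0, ±1 (not J=0↔0): J: 7/2 → 5/2, ΔJ = -1 — satisfied.
ΔS = 0: S: 3/2 → 1/2 — violated.
ΔL = 0, ±1 (not L=0↔0): L: 3 → 3, ΔL = +0 — satisfied.
Rule(s) violated: ΔS.

forbidden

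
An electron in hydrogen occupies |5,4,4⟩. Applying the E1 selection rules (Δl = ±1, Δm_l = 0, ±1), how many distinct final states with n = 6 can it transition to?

4

E1 requires Δl = ±1, so l_f ∈ {3, 5}; with 0 ≤ l_f ≤ n_f−1 = 5, the allowed l_f values are {3, 5}.
For l_f = 3: m_f ∈ {m_i−1, m_i, m_i+1} ∩ [−3, 3] = {3} → 1 state.
For l_f = 5: m_f ∈ {m_i−1, m_i, m_i+1} ∩ [−5, 5] = {3, 4, 5} → 3 states.
Total: 4.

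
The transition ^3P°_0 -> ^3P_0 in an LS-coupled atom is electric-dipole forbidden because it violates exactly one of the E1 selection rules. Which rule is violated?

the J=0 ↔ J=0 exclusion

Reading off the term symbols: S 1→1, L 1→1, J 0→0, parity odd→even.
Parity must change: odd → even — ✓.
ΔS = 0: S: 1 → 1 — ✓.
ΔL = 0, ±1 (not L=0↔0): L: 1 → 1, ΔL = +0 — ✓.
ΔJ = 0, ±1 (not J=0↔0): J: 0 → 0, ΔJ = +0 — ✗.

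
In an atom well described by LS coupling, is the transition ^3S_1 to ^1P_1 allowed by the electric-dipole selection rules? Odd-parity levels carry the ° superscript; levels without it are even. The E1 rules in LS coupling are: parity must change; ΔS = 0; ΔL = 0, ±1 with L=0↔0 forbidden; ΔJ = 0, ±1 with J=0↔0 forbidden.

Reading off the term symbols: S 1→0, L 0→1, J 1→1, parity even→even.
Parity must change: even → even — ✗.
ΔS = 0: S: 1 → 0 — ✗.
ΔL = 0, ±1 (not L=0↔0): L: 0 → 1, ΔL = +1 — ✓.
ΔJ = 0, ±1 (not J=0↔0): J: 1 → 1, ΔJ = +0 — ✓.
Rule(s) violated: parity, ΔS.

forbidden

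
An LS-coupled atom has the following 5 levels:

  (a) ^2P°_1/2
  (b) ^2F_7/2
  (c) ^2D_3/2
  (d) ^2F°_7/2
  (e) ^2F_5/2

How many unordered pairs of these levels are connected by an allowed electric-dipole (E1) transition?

3

(a)–(b): forbidden (ΔL, ΔJ).
(a)–(c): allowed.
(a)–(d): forbidden (parity, ΔL, ΔJ).
(a)–(e): forbidden (ΔL, ΔJ).
(b)–(c): forbidden (parity, ΔJ).
(b)–(d): allowed.
(b)–(e): forbidden (parity).
(c)–(d): forbidden (ΔJ).
(c)–(e): forbidden (parity).
(d)–(e): allowed.
Allowed pairs: 3 of 10.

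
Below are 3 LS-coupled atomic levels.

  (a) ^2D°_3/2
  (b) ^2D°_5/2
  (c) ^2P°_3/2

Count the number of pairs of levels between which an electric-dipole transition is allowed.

(a)–(b): forbidden (parity).
(a)–(c): forbidden (parity).
(b)–(c): forbidden (parity).
Allowed pairs: 0 of 3.

0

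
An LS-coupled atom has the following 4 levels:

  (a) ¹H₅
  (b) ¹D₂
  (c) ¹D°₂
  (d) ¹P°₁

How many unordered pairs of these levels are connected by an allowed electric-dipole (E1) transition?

2

(a)–(b): forbidden (parity, ΔL, ΔJ).
(a)–(c): forbidden (ΔL, ΔJ).
(a)–(d): forbidden (ΔL, ΔJ).
(b)–(c): allowed.
(b)–(d): allowed.
(c)–(d): forbidden (parity).
Allowed pairs: 2 of 6.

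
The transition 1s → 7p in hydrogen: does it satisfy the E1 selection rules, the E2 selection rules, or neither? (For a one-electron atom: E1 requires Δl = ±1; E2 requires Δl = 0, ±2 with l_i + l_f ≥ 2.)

E1

Δl = 1 − 0 = +1; l_i + l_f = 1.
E1 (Δl = ±1): satisfied.
E2 (Δl = 0,±2, l_i+l_f ≥ 2): not satisfied.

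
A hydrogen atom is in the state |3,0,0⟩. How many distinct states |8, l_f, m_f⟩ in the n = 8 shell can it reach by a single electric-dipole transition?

3

E1 requires Δl = ±1, so l_f ∈ {-1, 1}; with 0 ≤ l_f ≤ n_f−1 = 7, the allowed l_f values are {1}.
For l_f = 1: m_f ∈ {m_i−1, m_i, m_i+1} ∩ [−1, 1] = {-1, 0, 1} → 3 states.
Total: 3.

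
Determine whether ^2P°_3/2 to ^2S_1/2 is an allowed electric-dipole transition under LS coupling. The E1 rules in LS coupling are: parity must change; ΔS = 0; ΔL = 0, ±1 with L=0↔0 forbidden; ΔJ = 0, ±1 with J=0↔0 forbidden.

Parity must change: odd → even — passes.
ΔS = 0: S: 1/2 → 1/2 — passes.
ΔL = 0, ±1 (not L=0↔0): L: 1 → 0, ΔL = -1 — passes.
ΔJ = 0, ±1 (not J=0↔0): J: 3/2 → 1/2, ΔJ = -1 — passes.
All four E1 rules are satisfied.

allowed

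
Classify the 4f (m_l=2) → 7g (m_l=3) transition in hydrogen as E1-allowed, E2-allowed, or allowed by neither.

E1

Δl = 4 − 3 = +1; l_i + l_f = 7.
Δm_l = +1.
E1 (Δl = ±1, |Δm_l| ≤ 1): satisfied.
E2 (Δl = 0,±2, l_i+l_f ≥ 2, |Δm_l| ≤ 2): not satisfied.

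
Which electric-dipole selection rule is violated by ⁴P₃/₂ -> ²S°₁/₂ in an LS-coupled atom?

the ΔS = 0 rule

Initial level: S=3/2, L=1, J=3/2, parity even. Final level: S=1/2, L=0, J=1/2, parity odd.
ΔL = 0, ±1 (not L=0↔0): L: 1 → 0, ΔL = -1 — ok.
Parity must change: even → odd — ok.
ΔS = 0: S: 3/2 → 1/2 — fails.
ΔJ = 0, ±1 (not J=0↔0): J: 3/2 → 1/2, ΔJ = -1 — ok.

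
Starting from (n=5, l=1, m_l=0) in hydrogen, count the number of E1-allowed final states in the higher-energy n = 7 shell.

4

E1 requires Δl = ±1, so l_f ∈ {0, 2}; with 0 ≤ l_f ≤ n_f−1 = 6, the allowed l_f values are {0, 2}.
For l_f = 0: m_f ∈ {m_i−1, m_i, m_i+1} ∩ [−0, 0] = {0} → 1 state.
For l_f = 2: m_f ∈ {m_i−1, m_i, m_i+1} ∩ [−2, 2] = {-1, 0, 1} → 3 states.
Total: 4.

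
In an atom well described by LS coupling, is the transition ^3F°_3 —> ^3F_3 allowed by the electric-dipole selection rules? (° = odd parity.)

Reading off the term symbols: S 1→1, L 3→3, J 3→3, parity odd→even.
ΔJ = 0, ±1 (not J=0↔0): J: 3 → 3, ΔJ = +0 — satisfied.
ΔS = 0: S: 1 → 1 — satisfied.
Parity must change: odd → even — satisfied.
ΔL = 0, ±1 (not L=0↔0): L: 3 → 3, ΔL = +0 — satisfied.
All four E1 rules are satisfied.

allowed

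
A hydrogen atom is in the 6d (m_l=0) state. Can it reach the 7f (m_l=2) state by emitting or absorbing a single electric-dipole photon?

Δl = 3 − 2 = +1; the E1 rule Δl = ±1 is ok.
m_l: 0 → 2 (Δm_l = +2). |Δm_l| ≤ 1 fails.
The transition is electric-dipole forbidden.

forbidden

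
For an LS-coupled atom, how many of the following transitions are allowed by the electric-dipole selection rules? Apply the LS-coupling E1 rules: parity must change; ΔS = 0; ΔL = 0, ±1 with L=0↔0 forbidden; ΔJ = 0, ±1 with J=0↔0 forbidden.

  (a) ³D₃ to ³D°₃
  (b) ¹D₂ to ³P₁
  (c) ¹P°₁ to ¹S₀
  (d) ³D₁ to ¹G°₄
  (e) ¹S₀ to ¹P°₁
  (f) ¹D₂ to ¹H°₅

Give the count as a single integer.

(a) allowed
(b) forbidden (parity, ΔS fail)
(c) allowed
(d) forbidden (ΔS, ΔL, ΔJ fail)
(e) allowed
(f) forbidden (ΔL, ΔJ fail)
Total allowed: 3 of 6.

3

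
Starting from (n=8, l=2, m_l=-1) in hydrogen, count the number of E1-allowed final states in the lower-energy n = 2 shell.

E1 requires Δl = ±1, so l_f ∈ {1, 3}; with 0 ≤ l_f ≤ n_f−1 = 1, the allowed l_f values are {1}.
For l_f = 1: m_f ∈ {m_i−1, m_i, m_i+1} ∩ [−1, 1] = {-1, 0} → 2 states.
Total: 2.

2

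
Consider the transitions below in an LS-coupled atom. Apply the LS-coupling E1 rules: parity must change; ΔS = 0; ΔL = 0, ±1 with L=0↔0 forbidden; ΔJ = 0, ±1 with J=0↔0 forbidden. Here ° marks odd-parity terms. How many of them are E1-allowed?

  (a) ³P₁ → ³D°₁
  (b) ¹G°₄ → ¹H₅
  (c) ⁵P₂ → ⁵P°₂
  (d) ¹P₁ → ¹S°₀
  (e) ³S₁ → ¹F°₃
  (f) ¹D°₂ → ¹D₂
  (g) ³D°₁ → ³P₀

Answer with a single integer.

6

(a) allowed
(b) allowed
(c) allowed
(d) allowed
(e) forbidden (ΔS, ΔL, ΔJ fail)
(f) allowed
(g) allowed
Total allowed: 6 of 7.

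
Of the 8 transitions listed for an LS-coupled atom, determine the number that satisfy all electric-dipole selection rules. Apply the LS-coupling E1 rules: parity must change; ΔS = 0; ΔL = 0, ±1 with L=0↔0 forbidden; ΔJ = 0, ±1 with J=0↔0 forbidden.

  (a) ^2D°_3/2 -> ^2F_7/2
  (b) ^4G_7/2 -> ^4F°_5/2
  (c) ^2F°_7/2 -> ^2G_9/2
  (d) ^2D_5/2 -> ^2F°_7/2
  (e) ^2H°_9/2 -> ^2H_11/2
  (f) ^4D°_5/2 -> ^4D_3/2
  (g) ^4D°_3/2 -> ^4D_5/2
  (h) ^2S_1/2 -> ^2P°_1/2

(a) forbidden (ΔJ fails)
(b) allowed
(c) allowed
(d) allowed
(e) allowed
(f) allowed
(g) allowed
(h) allowed
Total allowed: 7 of 8.

7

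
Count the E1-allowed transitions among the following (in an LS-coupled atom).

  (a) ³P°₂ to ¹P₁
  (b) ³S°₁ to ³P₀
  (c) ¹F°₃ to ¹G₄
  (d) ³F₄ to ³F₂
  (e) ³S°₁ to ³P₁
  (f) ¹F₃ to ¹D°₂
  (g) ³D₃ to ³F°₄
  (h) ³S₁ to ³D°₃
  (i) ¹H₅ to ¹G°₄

6

(a) forbidden (ΔS fails)
(b) allowed
(c) allowed
(d) forbidden (parity, ΔJ fail)
(e) allowed
(f) allowed
(g) allowed
(h) forbidden (ΔL, ΔJ fail)
(i) allowed
Total allowed: 6 of 9.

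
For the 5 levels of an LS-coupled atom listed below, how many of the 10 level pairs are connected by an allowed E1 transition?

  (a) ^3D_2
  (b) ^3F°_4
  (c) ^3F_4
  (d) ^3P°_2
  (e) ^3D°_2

(a)–(b): forbidden (ΔJ).
(a)–(c): forbidden (parity, ΔJ).
(a)–(d): allowed.
(a)–(e): allowed.
(b)–(c): allowed.
(b)–(d): forbidden (parity, ΔL, ΔJ).
(b)–(e): forbidden (parity, ΔJ).
(c)–(d): forbidden (ΔL, ΔJ).
(c)–(e): forbidden (ΔJ).
(d)–(e): forbidden (parity).
Allowed pairs: 3 of 10.

3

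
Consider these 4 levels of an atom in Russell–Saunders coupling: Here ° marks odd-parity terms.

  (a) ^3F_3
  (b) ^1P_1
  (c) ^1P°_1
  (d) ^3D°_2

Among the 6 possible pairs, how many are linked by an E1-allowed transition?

2

(a)–(b): forbidden (parity, ΔS, ΔL, ΔJ).
(a)–(c): forbidden (ΔS, ΔL, ΔJ).
(a)–(d): allowed.
(b)–(c): allowed.
(b)–(d): forbidden (ΔS).
(c)–(d): forbidden (parity, ΔS).
Allowed pairs: 2 of 6.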